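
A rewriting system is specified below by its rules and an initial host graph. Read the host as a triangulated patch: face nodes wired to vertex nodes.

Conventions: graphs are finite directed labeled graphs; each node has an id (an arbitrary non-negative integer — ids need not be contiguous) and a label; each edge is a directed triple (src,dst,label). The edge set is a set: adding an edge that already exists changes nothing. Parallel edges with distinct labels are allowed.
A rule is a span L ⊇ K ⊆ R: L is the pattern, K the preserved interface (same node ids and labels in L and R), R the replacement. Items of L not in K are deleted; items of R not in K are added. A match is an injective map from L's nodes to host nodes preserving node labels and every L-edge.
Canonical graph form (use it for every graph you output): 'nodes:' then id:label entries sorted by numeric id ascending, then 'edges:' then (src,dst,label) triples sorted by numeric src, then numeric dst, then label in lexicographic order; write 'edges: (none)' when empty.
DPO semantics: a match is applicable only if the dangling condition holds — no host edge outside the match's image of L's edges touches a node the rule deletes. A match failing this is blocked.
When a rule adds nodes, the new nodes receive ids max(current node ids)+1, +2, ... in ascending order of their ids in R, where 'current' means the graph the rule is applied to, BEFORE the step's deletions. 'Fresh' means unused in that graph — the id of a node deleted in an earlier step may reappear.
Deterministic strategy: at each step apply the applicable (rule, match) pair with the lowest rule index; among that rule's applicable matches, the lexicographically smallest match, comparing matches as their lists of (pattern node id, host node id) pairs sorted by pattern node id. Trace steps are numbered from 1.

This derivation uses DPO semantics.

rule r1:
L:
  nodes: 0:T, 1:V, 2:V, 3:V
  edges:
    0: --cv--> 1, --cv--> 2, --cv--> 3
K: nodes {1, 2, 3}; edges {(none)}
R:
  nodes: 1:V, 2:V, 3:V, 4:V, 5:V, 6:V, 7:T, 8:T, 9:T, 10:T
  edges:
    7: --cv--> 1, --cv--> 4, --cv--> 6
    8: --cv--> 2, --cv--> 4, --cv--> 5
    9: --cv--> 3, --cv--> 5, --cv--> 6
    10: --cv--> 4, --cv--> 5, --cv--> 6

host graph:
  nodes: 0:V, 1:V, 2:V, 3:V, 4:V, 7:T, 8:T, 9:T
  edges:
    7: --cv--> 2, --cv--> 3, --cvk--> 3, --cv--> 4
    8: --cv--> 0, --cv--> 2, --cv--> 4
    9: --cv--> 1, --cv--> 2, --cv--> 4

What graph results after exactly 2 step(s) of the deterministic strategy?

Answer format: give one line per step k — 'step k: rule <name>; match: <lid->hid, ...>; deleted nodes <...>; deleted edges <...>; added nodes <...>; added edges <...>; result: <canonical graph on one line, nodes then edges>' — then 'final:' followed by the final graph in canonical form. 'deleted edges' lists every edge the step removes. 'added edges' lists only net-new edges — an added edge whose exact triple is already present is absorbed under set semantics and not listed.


step 1: rule r1; match: 0->8, 1->0, 2->2, 3->4; deleted nodes 8; deleted edges (8,0,cv); (8,2,cv); (8,4,cv); added nodes 10, 11, 12, 13, 14, 15, 16; added edges (13,0,cv); (13,10,cv); (13,12,cv); (14,2,cv); (14,10,cv); (14,11,cv); (15,4,cv); (15,11,cv); (15,12,cv); (16,10,cv); (16,11,cv); (16,12,cv); result: nodes: 0:V, 1:V, 2:V, 3:V, 4:V, 7:T, 9:T, 10:V, 11:V, 12:V, 13:T, 14:T, 15:T, 16:T edges: (7,2,cv); (7,3,cv); (7,3,cvk); (7,4,cv); (9,1,cv); (9,2,cv); (9,4,cv); (13,0,cv); (13,10,cv); (13,12,cv); (14,2,cv); (14,10,cv); (14,11,cv); (15,4,cv); (15,11,cv); (15,12,cv); (16,10,cv); (16,11,cv); (16,12,cv)
step 2: rule r1; match: 0->9, 1->1, 2->2, 3->4; deleted nodes 9; deleted edges (9,1,cv); (9,2,cv); (9,4,cv); added nodes 17, 18, 19, 20, 21, 22, 23; added edges (20,1,cv); (20,17,cv); (20,19,cv); (21,2,cv); (21,17,cv); (21,18,cv); (22,4,cv); (22,18,cv); (22,19,cv); (23,17,cv); (23,18,cv); (23,19,cv); result: nodes: 0:V, 1:V, 2:V, 3:V, 4:V, 7:T, 10:V, 11:V, 12:V, 13:T, 14:T, 15:T, 16:T, 17:V, 18:V, 19:V, 20:T, 21:T, 22:T, 23:T edges: (7,2,cv); (7,3,cv); (7,3,cvk); (7,4,cv); (13,0,cv); (13,10,cv); (13,12,cv); (14,2,cv); (14,10,cv); (14,11,cv); (15,4,cv); (15,11,cv); (15,12,cv); (16,10,cv); (16,11,cv); (16,12,cv); (20,1,cv); (20,17,cv); (20,19,cv); (21,2,cv); (21,17,cv); (21,18,cv); (22,4,cv); (22,18,cv); (22,19,cv); (23,17,cv); (23,18,cv); (23,19,cv)
final:
nodes: 0:V, 1:V, 2:V, 3:V, 4:V, 7:T, 10:V, 11:V, 12:V, 13:T, 14:T, 15:T, 16:T, 17:V, 18:V, 19:V, 20:T, 21:T, 22:T, 23:T
edges: (7,2,cv); (7,3,cv); (7,3,cvk); (7,4,cv); (13,0,cv); (13,10,cv); (13,12,cv); (14,2,cv); (14,10,cv); (14,11,cv); (15,4,cv); (15,11,cv); (15,12,cv); (16,10,cv); (16,11,cv); (16,12,cv); (20,1,cv); (20,17,cv); (20,19,cv); (21,2,cv); (21,17,cv); (21,18,cv); (22,4,cv); (22,18,cv); (22,19,cv); (23,17,cv); (23,18,cv); (23,19,cv)


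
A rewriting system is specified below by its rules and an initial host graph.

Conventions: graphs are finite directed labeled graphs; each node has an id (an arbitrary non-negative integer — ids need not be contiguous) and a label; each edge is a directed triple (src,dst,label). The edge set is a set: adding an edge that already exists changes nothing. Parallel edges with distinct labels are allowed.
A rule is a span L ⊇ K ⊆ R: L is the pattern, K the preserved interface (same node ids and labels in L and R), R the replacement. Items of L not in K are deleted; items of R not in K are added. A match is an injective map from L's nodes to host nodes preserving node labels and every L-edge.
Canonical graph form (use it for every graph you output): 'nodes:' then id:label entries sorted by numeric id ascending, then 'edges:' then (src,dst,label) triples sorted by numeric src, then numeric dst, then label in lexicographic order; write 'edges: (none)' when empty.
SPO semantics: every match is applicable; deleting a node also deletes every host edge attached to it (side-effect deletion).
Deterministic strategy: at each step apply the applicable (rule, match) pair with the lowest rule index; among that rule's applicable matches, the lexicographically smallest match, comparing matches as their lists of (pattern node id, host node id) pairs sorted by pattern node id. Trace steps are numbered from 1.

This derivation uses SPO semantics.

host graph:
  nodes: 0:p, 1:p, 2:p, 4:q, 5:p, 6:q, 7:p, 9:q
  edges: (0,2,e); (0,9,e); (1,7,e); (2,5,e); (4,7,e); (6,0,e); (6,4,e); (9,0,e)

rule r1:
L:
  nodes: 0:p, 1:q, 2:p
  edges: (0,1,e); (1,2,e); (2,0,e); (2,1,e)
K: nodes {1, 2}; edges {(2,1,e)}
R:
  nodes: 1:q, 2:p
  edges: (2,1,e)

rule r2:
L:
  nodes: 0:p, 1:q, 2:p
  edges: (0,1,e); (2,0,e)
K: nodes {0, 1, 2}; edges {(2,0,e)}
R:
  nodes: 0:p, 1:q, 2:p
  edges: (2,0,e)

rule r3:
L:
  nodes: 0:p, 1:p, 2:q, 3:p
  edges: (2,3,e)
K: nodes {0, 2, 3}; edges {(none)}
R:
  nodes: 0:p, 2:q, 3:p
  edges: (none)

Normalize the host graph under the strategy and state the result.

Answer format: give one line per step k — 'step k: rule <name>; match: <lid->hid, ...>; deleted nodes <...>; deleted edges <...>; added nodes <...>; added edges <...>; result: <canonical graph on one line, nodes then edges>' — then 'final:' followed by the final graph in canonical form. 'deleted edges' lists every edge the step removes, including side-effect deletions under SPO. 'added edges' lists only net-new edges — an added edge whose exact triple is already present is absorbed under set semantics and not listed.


step 1: rule r3; match: 0->0, 1->1, 2->4, 3->7; deleted nodes 1; deleted edges (1,7,e); (4,7,e); added nodes (none); added edges (none); result: nodes: 0:p, 2:p, 4:q, 5:p, 6:q, 7:p, 9:q edges: (0,2,e); (0,9,e); (2,5,e); (6,0,e); (6,4,e); (9,0,e)
step 2: rule r3; match: 0->2, 1->5, 2->6, 3->0; deleted nodes 5; deleted edges (2,5,e); (6,0,e); added nodes (none); added edges (none); result: nodes: 0:p, 2:p, 4:q, 6:q, 7:p, 9:q edges: (0,2,e); (0,9,e); (6,4,e); (9,0,e)
step 3: rule r3; match: 0->2, 1->7, 2->9, 3->0; deleted nodes 7; deleted edges (9,0,e); added nodes (none); added edges (none); result: nodes: 0:p, 2:p, 4:q, 6:q, 9:q edges: (0,2,e); (0,9,e); (6,4,e)
final:
nodes: 0:p, 2:p, 4:q, 6:q, 9:q
edges: (0,2,e); (0,9,e); (6,4,e)


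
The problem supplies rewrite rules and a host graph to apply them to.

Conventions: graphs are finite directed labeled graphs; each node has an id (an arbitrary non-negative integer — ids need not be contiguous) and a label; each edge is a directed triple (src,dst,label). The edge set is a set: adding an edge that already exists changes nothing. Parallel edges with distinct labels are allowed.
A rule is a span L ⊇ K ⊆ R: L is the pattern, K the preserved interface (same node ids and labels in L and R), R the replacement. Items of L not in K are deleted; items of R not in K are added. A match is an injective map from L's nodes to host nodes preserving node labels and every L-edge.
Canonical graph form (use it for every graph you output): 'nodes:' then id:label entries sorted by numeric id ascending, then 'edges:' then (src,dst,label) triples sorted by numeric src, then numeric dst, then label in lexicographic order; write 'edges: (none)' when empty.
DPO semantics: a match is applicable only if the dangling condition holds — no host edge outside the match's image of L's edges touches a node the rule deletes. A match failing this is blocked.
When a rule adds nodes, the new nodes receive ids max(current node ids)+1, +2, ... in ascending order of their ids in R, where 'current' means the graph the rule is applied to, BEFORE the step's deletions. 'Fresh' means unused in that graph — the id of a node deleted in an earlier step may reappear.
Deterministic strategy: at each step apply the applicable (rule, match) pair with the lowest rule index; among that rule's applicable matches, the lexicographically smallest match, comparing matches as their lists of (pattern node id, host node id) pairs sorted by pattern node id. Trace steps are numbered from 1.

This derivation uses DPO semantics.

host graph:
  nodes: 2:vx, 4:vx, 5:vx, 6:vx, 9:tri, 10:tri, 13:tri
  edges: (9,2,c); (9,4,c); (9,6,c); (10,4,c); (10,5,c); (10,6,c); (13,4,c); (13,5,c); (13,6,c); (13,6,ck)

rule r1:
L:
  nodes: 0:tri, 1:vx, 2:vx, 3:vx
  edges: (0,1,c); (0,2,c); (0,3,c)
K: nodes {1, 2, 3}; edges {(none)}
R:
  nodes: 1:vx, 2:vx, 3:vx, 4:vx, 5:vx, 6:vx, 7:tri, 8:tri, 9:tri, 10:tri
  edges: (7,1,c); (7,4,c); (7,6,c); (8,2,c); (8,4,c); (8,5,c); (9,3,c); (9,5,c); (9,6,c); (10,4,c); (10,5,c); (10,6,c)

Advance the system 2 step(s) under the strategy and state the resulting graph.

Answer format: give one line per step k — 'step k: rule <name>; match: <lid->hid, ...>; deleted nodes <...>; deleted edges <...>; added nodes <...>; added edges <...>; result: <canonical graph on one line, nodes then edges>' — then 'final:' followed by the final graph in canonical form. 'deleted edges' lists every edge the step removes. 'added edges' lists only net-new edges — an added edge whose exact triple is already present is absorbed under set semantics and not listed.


step 1: rule r1; match: 0->9, 1->2, 2->4, 3->6; deleted nodes 9; deleted edges (9,2,c); (9,4,c); (9,6,c); added nodes 14, 15, 16, 17, 18, 19, 20; added edges (17,2,c); (17,14,c); (17,16,c); (18,4,c); (18,14,c); (18,15,c); (19,6,c); (19,15,c); (19,16,c); (20,14,c); (20,15,c); (20,16,c); result: nodes: 2:vx, 4:vx, 5:vx, 6:vx, 10:tri, 13:tri, 14:vx, 15:vx, 16:vx, 17:tri, 18:tri, 19:tri, 20:tri edges: (10,4,c); (10,5,c); (10,6,c); (13,4,c); (13,5,c); (13,6,c); (13,6,ck); (17,2,c); (17,14,c); (17,16,c); (18,4,c); (18,14,c); (18,15,c); (19,6,c); (19,15,c); (19,16,c); (20,14,c); (20,15,c); (20,16,c)
step 2: rule r1; match: 0->10, 1->4, 2->5, 3->6; deleted nodes 10; deleted edges (10,4,c); (10,5,c); (10,6,c); added nodes 21, 22, 23, 24, 25, 26, 27; added edges (24,4,c); (24,21,c); (24,23,c); (25,5,c); (25,21,c); (25,22,c); (26,6,c); (26,22,c); (26,23,c); (27,21,c); (27,22,c); (27,23,c); result: nodes: 2:vx, 4:vx, 5:vx, 6:vx, 13:tri, 14:vx, 15:vx, 16:vx, 17:tri, 18:tri, 19:tri, 20:tri, 21:vx, 22:vx, 23:vx, 24:tri, 25:tri, 26:tri, 27:tri edges: (13,4,c); (13,5,c); (13,6,c); (13,6,ck); (17,2,c); (17,14,c); (17,16,c); (18,4,c); (18,14,c); (18,15,c); (19,6,c); (19,15,c); (19,16,c); (20,14,c); (20,15,c); (20,16,c); (24,4,c); (24,21,c); (24,23,c); (25,5,c); (25,21,c); (25,22,c); (26,6,c); (26,22,c); (26,23,c); (27,21,c); (27,22,c); (27,23,c)
final:
nodes: 2:vx, 4:vx, 5:vx, 6:vx, 13:tri, 14:vx, 15:vx, 16:vx, 17:tri, 18:tri, 19:tri, 20:tri, 21:vx, 22:vx, 23:vx, 24:tri, 25:tri, 26:tri, 27:tri
edges: (13,4,c); (13,5,c); (13,6,c); (13,6,ck); (17,2,c); (17,14,c); (17,16,c); (18,4,c); (18,14,c); (18,15,c); (19,6,c); (19,15,c); (19,16,c); (20,14,c); (20,15,c); (20,16,c); (24,4,c); (24,21,c); (24,23,c); (25,5,c); (25,21,c); (25,22,c); (26,6,c); (26,22,c); (26,23,c); (27,21,c); (27,22,c); (27,23,c)


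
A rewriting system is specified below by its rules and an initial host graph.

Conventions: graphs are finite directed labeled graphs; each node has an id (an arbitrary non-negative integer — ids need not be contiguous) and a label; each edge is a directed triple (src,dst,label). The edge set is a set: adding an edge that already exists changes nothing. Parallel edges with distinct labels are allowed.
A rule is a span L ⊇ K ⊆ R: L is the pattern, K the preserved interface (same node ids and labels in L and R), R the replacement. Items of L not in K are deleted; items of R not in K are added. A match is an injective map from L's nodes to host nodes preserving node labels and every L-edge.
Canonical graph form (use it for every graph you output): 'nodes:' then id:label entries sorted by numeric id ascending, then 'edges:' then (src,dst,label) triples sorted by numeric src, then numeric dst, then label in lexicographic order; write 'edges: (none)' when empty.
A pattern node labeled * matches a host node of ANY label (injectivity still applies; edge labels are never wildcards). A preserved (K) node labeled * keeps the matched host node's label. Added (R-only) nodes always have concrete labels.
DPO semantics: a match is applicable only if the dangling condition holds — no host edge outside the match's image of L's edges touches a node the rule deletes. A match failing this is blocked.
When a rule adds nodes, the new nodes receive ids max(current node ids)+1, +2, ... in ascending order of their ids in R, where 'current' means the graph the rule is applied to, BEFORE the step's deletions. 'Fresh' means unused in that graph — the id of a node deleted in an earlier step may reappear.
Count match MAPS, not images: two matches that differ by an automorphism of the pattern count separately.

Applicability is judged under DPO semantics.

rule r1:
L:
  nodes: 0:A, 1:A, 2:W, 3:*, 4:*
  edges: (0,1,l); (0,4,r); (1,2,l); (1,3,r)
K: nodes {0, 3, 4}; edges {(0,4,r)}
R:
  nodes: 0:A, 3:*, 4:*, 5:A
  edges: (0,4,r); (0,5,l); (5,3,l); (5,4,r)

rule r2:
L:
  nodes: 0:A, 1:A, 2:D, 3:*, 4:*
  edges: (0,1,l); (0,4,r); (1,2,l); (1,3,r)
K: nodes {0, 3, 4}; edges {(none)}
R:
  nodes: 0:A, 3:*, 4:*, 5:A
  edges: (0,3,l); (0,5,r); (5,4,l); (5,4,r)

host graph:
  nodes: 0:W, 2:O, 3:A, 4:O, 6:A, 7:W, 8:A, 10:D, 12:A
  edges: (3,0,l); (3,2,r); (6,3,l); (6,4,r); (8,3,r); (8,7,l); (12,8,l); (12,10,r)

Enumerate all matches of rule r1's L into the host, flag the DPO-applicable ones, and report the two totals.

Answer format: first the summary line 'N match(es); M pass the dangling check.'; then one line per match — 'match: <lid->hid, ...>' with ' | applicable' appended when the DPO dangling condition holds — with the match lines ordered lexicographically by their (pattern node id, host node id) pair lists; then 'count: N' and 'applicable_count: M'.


2 match(es); 1 pass the dangling check.
match: 0->6, 1->3, 2->0, 3->2, 4->4
match: 0->12, 1->8, 2->7, 3->3, 4->10 | applicable
count: 2
applicable_count: 1


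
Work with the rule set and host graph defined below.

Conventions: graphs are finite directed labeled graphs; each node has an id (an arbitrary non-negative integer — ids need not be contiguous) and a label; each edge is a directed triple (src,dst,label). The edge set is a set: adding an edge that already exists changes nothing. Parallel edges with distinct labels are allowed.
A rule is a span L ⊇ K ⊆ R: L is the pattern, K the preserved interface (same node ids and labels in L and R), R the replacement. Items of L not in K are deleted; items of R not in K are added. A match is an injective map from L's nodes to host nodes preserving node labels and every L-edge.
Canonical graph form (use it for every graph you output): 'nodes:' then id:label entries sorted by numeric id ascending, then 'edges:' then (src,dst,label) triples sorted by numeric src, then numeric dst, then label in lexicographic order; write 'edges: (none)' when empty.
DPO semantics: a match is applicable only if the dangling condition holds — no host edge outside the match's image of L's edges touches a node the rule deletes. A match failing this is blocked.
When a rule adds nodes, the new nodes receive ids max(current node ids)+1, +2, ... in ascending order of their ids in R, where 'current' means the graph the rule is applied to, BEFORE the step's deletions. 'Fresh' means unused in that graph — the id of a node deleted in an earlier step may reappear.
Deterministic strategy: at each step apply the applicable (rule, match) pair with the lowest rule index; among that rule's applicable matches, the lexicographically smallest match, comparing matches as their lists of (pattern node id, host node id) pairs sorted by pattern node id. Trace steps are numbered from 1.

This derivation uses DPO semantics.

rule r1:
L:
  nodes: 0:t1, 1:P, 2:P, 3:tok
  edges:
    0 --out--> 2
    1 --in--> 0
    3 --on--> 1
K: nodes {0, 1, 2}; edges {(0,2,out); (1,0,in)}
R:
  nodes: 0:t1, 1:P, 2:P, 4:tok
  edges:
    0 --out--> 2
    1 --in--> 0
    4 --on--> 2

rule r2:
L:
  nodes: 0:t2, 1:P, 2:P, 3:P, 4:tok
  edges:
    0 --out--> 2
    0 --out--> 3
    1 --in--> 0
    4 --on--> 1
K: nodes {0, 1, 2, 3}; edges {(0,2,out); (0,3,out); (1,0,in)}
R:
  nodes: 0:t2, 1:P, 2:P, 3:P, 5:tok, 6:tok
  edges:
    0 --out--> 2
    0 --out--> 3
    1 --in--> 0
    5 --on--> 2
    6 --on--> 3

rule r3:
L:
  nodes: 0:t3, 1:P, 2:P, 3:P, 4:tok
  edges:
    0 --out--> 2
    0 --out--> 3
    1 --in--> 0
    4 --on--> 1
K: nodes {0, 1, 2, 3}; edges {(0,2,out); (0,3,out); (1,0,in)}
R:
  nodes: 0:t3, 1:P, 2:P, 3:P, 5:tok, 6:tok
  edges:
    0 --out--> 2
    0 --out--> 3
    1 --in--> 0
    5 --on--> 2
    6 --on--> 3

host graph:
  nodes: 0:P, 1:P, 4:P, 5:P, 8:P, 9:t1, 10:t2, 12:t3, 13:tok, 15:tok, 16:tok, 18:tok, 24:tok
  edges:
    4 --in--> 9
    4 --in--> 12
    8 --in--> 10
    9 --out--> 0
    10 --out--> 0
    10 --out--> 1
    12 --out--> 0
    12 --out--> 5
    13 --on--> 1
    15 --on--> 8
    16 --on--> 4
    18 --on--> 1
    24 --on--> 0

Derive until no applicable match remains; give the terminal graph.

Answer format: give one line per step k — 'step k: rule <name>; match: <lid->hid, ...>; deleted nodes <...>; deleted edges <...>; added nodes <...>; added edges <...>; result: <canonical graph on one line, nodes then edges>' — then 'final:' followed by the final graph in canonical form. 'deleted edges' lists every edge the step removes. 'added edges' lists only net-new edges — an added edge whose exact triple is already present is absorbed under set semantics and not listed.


step 1: rule r1; match: 0->9, 1->4, 2->0, 3->16; deleted nodes 16; deleted edges (16,4,on); added nodes 25; added edges (25,0,on); result: nodes: 0:P, 1:P, 4:P, 5:P, 8:P, 9:t1, 10:t2, 12:t3, 13:tok, 15:tok, 18:tok, 24:tok, 25:tok edges: (4,9,in); (4,12,in); (8,10,in); (9,0,out); (10,0,out); (10,1,out); (12,0,out); (12,5,out); (13,1,on); (15,8,on); (18,1,on); (24,0,on); (25,0,on)
step 2: rule r2; match: 0->10, 1->8, 2->0, 3->1, 4->15; deleted nodes 15; deleted edges (15,8,on); added nodes 26, 27; added edges (26,0,on); (27,1,on); result: nodes: 0:P, 1:P, 4:P, 5:P, 8:P, 9:t1, 10:t2, 12:t3, 13:tok, 18:tok, 24:tok, 25:tok, 26:tok, 27:tok edges: (4,9,in); (4,12,in); (8,10,in); (9,0,out); (10,0,out); (10,1,out); (12,0,out); (12,5,out); (13,1,on); (18,1,on); (24,0,on); (25,0,on); (26,0,on); (27,1,on)
final:
nodes: 0:P, 1:P, 4:P, 5:P, 8:P, 9:t1, 10:t2, 12:t3, 13:tok, 18:tok, 24:tok, 25:tok, 26:tok, 27:tok
edges: (4,9,in); (4,12,in); (8,10,in); (9,0,out); (10,0,out); (10,1,out); (12,0,out); (12,5,out); (13,1,on); (18,1,on); (24,0,on); (25,0,on); (26,0,on); (27,1,on)


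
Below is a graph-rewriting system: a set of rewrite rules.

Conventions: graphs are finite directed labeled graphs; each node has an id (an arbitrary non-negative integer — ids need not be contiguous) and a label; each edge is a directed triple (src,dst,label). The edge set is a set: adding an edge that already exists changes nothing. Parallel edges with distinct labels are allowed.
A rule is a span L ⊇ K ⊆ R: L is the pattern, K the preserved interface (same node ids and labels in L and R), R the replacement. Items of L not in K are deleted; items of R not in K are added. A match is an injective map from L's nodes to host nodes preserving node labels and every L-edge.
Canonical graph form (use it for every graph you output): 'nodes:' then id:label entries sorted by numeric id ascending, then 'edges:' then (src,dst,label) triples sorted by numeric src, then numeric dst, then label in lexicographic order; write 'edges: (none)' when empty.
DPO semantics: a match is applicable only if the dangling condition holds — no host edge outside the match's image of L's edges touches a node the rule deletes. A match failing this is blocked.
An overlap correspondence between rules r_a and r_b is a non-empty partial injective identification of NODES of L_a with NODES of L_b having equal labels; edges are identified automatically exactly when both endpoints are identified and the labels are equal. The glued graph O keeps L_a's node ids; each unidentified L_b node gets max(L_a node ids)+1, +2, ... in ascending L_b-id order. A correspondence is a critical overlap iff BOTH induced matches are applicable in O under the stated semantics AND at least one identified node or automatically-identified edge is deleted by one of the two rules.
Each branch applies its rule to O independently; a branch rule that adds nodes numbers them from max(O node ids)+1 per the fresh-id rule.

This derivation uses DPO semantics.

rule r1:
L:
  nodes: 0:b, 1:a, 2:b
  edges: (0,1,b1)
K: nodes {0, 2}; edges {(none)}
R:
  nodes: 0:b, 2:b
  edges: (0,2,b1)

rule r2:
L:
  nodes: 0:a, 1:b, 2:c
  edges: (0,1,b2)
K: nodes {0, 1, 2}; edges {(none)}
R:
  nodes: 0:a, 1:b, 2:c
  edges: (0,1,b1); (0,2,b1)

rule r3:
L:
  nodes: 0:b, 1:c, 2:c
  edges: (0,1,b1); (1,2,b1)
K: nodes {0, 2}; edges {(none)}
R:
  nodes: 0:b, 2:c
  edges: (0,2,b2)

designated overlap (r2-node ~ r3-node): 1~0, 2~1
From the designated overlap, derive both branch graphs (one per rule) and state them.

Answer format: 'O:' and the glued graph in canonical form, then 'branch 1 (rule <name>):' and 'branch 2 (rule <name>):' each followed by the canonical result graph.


O:
nodes: 0:a, 1:b, 2:c, 3:c
edges: (0,1,b2); (1,2,b1); (2,3,b1)
branch 1 (rule r2):
nodes: 0:a, 1:b, 2:c, 3:c
edges: (0,1,b1); (0,2,b1); (1,2,b1); (2,3,b1)
branch 2 (rule r3):
nodes: 0:a, 1:b, 3:c
edges: (0,1,b2); (1,3,b2)


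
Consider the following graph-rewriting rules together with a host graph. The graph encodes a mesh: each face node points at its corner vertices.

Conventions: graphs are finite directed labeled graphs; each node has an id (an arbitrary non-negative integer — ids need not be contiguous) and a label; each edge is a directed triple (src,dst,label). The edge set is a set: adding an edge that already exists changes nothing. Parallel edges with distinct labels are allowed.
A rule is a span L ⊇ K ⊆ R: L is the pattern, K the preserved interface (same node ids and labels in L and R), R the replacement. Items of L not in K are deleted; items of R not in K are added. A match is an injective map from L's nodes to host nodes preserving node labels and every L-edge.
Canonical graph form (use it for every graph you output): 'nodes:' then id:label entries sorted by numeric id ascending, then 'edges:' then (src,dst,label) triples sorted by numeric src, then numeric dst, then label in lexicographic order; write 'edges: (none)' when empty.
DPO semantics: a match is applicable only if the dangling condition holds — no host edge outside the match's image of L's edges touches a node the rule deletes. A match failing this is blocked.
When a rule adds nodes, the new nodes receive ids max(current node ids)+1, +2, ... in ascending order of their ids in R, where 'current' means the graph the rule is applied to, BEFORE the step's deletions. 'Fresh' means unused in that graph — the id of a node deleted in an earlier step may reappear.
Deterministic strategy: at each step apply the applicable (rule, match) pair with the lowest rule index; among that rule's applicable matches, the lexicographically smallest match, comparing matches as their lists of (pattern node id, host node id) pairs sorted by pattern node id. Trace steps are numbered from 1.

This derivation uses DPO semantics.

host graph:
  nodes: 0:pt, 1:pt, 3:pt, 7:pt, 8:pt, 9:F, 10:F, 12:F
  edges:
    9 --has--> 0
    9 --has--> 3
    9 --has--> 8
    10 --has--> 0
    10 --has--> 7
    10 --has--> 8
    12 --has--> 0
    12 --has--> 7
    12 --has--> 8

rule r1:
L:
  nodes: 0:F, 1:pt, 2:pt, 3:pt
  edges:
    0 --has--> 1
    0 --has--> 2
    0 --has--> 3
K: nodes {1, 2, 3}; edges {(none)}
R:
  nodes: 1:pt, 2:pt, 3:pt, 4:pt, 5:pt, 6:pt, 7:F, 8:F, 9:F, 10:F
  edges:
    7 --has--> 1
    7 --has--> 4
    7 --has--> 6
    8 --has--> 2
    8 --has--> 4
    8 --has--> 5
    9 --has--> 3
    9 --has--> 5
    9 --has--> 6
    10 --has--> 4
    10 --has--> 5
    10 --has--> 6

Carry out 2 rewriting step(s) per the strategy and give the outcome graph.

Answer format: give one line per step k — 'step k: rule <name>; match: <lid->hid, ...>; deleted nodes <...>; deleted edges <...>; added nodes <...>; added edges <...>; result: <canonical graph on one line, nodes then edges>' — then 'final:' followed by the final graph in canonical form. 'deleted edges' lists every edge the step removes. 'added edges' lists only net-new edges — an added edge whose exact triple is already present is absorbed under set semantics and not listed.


step 1: rule r1; match: 0->9, 1->0, 2->3, 3->8; deleted nodes 9; deleted edges (9,0,has); (9,3,has); (9,8,has); added nodes 13, 14, 15, 16, 17, 18, 19; added edges (16,0,has); (16,13,has); (16,15,has); (17,3,has); (17,13,has); (17,14,has); (18,8,has); (18,14,has); (18,15,has); (19,13,has); (19,14,has); (19,15,has); result: nodes: 0:pt, 1:pt, 3:pt, 7:pt, 8:pt, 10:F, 12:F, 13:pt, 14:pt, 15:pt, 16:F, 17:F, 18:F, 19:F edges: (10,0,has); (10,7,has); (10,8,has); (12,0,has); (12,7,has); (12,8,has); (16,0,has); (16,13,has); (16,15,has); (17,3,has); (17,13,has); (17,14,has); (18,8,has); (18,14,has); (18,15,has); (19,13,has); (19,14,has); (19,15,has)
step 2: rule r1; match: 0->10, 1->0, 2->7, 3->8; deleted nodes 10; deleted edges (10,0,has); (10,7,has); (10,8,has); added nodes 20, 21, 22, 23, 24, 25, 26; added edges (23,0,has); (23,20,has); (23,22,has); (24,7,has); (24,20,has); (24,21,has); (25,8,has); (25,21,has); (25,22,has); (26,20,has); (26,21,has); (26,22,has); result: nodes: 0:pt, 1:pt, 3:pt, 7:pt, 8:pt, 12:F, 13:pt, 14:pt, 15:pt, 16:F, 17:F, 18:F, 19:F, 20:pt, 21:pt, 22:pt, 23:F, 24:F, 25:F, 26:F edges: (12,0,has); (12,7,has); (12,8,has); (16,0,has); (16,13,has); (16,15,has); (17,3,has); (17,13,has); (17,14,has); (18,8,has); (18,14,has); (18,15,has); (19,13,has); (19,14,has); (19,15,has); (23,0,has); (23,20,has); (23,22,has); (24,7,has); (24,20,has); (24,21,has); (25,8,has); (25,21,has); (25,22,has); (26,20,has); (26,21,has); (26,22,has)
final:
nodes: 0:pt, 1:pt, 3:pt, 7:pt, 8:pt, 12:F, 13:pt, 14:pt, 15:pt, 16:F, 17:F, 18:F, 19:F, 20:pt, 21:pt, 22:pt, 23:F, 24:F, 25:F, 26:F
edges: (12,0,has); (12,7,has); (12,8,has); (16,0,has); (16,13,has); (16,15,has); (17,3,has); (17,13,has); (17,14,has); (18,8,has); (18,14,has); (18,15,has); (19,13,has); (19,14,has); (19,15,has); (23,0,has); (23,20,has); (23,22,has); (24,7,has); (24,20,has); (24,21,has); (25,8,has); (25,21,has); (25,22,has); (26,20,has); (26,21,has); (26,22,has)


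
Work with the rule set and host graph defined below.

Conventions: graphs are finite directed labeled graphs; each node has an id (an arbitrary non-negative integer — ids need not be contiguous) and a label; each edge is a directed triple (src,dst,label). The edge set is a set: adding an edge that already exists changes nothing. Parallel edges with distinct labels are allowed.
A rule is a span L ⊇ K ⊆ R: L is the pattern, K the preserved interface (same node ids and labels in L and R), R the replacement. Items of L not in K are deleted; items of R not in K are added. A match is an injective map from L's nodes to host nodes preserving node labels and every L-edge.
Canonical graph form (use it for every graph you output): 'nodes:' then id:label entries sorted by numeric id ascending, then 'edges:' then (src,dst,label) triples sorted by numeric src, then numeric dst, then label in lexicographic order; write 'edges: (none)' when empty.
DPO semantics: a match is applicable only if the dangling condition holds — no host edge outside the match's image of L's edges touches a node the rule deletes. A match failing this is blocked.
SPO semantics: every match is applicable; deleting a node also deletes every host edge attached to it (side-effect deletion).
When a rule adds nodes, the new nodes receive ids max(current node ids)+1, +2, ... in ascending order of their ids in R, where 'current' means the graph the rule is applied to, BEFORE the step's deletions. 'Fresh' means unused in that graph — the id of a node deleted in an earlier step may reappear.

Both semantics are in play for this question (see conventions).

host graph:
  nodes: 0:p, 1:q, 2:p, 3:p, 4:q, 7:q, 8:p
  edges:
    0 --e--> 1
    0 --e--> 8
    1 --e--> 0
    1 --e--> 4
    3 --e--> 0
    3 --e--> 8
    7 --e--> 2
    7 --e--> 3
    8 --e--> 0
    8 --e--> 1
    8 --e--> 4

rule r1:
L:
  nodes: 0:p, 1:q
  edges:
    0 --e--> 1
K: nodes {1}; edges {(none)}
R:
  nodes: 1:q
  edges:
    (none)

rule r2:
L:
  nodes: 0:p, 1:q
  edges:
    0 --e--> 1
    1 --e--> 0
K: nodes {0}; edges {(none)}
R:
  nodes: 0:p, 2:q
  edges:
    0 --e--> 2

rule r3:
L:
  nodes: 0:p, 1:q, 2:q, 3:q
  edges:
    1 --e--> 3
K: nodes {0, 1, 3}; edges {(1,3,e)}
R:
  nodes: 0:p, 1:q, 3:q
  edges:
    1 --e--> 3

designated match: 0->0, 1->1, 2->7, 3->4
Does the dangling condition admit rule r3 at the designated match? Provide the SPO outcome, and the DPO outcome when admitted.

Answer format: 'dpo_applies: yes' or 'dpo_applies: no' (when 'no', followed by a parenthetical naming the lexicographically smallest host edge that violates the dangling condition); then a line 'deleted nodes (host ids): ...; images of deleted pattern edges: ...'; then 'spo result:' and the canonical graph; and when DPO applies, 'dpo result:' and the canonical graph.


dpo_applies: no
(the rule deletes node 7, which keeps host edge (7,2,e) outside the match image — the dangling condition fails, DPO blocks; SPO proceeds and side-deletes such edges)
deleted nodes (host ids): 7; images of deleted pattern edges: (none)
spo result:
nodes: 0:p, 1:q, 2:p, 3:p, 4:q, 8:p
edges: (0,1,e); (0,8,e); (1,0,e); (1,4,e); (3,0,e); (3,8,e); (8,0,e); (8,1,e); (8,4,e)


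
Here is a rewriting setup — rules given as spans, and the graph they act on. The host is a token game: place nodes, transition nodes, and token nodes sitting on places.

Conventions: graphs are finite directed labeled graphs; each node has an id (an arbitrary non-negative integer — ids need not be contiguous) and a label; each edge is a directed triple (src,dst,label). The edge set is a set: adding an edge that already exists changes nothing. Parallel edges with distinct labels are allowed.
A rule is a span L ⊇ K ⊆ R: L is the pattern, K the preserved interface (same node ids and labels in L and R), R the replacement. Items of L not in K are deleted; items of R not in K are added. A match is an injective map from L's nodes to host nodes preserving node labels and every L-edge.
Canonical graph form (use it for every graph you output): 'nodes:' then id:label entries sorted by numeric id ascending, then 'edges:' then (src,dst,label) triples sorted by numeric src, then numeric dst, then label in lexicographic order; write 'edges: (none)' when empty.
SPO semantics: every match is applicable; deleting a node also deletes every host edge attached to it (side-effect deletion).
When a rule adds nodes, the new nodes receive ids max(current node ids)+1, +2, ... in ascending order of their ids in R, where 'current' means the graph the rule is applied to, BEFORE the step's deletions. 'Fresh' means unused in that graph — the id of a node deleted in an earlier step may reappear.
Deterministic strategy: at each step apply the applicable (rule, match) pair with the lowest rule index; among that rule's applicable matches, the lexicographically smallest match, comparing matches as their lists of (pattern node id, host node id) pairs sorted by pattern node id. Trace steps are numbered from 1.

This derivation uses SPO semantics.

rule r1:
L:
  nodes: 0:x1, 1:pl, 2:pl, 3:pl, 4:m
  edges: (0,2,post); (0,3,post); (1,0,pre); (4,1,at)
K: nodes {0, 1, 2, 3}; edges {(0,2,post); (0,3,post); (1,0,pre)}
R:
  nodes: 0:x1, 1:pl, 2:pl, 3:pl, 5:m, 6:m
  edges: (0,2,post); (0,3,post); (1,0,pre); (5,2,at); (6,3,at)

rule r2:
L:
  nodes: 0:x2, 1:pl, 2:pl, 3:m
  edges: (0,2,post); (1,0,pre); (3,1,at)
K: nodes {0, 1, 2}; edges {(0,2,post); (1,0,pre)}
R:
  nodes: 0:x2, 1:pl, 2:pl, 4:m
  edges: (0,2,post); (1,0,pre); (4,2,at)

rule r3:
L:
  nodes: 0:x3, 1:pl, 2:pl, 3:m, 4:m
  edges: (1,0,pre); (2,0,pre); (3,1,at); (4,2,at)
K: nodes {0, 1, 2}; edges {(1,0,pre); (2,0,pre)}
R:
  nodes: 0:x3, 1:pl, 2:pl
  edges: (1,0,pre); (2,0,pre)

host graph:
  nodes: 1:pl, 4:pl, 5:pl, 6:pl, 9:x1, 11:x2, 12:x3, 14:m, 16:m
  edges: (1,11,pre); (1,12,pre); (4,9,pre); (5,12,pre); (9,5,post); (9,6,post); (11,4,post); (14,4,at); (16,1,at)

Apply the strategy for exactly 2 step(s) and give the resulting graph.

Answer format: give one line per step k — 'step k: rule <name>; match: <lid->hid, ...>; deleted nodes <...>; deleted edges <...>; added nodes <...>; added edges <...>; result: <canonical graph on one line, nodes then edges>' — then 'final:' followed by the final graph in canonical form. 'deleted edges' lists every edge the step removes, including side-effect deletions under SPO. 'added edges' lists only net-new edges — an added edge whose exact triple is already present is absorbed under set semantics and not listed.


step 1: rule r1; match: 0->9, 1->4, 2->5, 3->6, 4->14; deleted nodes 14; deleted edges (14,4,at); added nodes 17, 18; added edges (17,5,at); (18,6,at); result: nodes: 1:pl, 4:pl, 5:pl, 6:pl, 9:x1, 11:x2, 12:x3, 16:m, 17:m, 18:m edges: (1,11,pre); (1,12,pre); (4,9,pre); (5,12,pre); (9,5,post); (9,6,post); (11,4,post); (16,1,at); (17,5,at); (18,6,at)
step 2: rule r2; match: 0->11, 1->1, 2->4, 3->16; deleted nodes 16; deleted edges (16,1,at); added nodes 19; added edges (19,4,at); result: nodes: 1:pl, 4:pl, 5:pl, 6:pl, 9:x1, 11:x2, 12:x3, 17:m, 18:m, 19:m edges: (1,11,pre); (1,12,pre); (4,9,pre); (5,12,pre); (9,5,post); (9,6,post); (11,4,post); (17,5,at); (18,6,at); (19,4,at)
final:
nodes: 1:pl, 4:pl, 5:pl, 6:pl, 9:x1, 11:x2, 12:x3, 17:m, 18:m, 19:m
edges: (1,11,pre); (1,12,pre); (4,9,pre); (5,12,pre); (9,5,post); (9,6,post); (11,4,post); (17,5,at); (18,6,at); (19,4,at)


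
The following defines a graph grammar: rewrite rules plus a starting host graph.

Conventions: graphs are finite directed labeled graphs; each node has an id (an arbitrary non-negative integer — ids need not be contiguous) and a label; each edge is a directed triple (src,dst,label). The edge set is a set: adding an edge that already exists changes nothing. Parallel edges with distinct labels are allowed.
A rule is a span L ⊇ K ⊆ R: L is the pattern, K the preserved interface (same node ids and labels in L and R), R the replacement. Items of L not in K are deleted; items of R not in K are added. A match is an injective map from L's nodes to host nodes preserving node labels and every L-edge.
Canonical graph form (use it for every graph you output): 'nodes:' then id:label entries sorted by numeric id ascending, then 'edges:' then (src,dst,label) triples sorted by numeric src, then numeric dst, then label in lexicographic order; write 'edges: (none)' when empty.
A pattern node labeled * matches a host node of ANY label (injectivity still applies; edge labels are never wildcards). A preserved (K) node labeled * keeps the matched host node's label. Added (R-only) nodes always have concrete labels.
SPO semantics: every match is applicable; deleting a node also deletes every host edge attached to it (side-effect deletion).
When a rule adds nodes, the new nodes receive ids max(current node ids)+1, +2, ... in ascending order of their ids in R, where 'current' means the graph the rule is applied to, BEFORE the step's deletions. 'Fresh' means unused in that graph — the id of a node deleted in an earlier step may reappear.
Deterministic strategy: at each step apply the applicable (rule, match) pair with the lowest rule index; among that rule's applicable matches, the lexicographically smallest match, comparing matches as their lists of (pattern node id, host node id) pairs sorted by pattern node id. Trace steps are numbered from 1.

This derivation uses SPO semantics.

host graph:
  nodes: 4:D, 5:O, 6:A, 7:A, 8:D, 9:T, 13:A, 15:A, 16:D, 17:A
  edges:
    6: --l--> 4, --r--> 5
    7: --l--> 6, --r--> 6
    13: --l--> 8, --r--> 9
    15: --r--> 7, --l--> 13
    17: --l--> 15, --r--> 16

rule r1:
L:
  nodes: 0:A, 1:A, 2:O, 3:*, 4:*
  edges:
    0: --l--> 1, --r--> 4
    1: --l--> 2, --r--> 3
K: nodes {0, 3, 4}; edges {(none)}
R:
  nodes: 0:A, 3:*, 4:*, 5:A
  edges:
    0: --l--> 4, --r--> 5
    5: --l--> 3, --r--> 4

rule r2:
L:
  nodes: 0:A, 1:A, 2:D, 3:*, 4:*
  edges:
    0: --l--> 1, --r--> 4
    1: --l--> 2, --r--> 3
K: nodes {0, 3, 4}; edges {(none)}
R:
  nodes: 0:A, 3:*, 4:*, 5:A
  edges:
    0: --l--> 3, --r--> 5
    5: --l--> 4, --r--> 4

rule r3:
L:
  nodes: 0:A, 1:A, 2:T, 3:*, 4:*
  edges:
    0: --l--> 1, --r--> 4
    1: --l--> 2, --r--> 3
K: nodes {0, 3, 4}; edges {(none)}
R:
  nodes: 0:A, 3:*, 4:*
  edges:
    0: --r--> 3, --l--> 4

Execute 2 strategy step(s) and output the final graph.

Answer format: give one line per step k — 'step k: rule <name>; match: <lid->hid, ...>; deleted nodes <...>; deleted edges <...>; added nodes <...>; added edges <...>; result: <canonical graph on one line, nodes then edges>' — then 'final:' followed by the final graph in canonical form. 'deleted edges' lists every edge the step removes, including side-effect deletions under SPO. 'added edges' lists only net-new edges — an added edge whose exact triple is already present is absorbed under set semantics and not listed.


step 1: rule r2; match: 0->15, 1->13, 2->8, 3->9, 4->7; deleted nodes 8, 13; deleted edges (13,8,l); (13,9,r); (15,7,r); (15,13,l); added nodes 18; added edges (15,9,l); (15,18,r); (18,7,l); (18,7,r); result: nodes: 4:D, 5:O, 6:A, 7:A, 9:T, 15:A, 16:D, 17:A, 18:A edges: (6,4,l); (6,5,r); (7,6,l); (7,6,r); (15,9,l); (15,18,r); (17,15,l); (17,16,r); (18,7,l); (18,7,r)
step 2: rule r3; match: 0->17, 1->15, 2->9, 3->18, 4->16; deleted nodes 9, 15; deleted edges (15,9,l); (15,18,r); (17,15,l); (17,16,r); added nodes (none); added edges (17,16,l); (17,18,r); result: nodes: 4:D, 5:O, 6:A, 7:A, 16:D, 17:A, 18:A edges: (6,4,l); (6,5,r); (7,6,l); (7,6,r); (17,16,l); (17,18,r); (18,7,l); (18,7,r)
final:
nodes: 4:D, 5:O, 6:A, 7:A, 16:D, 17:A, 18:A
edges: (6,4,l); (6,5,r); (7,6,l); (7,6,r); (17,16,l); (17,18,r); (18,7,l); (18,7,r)


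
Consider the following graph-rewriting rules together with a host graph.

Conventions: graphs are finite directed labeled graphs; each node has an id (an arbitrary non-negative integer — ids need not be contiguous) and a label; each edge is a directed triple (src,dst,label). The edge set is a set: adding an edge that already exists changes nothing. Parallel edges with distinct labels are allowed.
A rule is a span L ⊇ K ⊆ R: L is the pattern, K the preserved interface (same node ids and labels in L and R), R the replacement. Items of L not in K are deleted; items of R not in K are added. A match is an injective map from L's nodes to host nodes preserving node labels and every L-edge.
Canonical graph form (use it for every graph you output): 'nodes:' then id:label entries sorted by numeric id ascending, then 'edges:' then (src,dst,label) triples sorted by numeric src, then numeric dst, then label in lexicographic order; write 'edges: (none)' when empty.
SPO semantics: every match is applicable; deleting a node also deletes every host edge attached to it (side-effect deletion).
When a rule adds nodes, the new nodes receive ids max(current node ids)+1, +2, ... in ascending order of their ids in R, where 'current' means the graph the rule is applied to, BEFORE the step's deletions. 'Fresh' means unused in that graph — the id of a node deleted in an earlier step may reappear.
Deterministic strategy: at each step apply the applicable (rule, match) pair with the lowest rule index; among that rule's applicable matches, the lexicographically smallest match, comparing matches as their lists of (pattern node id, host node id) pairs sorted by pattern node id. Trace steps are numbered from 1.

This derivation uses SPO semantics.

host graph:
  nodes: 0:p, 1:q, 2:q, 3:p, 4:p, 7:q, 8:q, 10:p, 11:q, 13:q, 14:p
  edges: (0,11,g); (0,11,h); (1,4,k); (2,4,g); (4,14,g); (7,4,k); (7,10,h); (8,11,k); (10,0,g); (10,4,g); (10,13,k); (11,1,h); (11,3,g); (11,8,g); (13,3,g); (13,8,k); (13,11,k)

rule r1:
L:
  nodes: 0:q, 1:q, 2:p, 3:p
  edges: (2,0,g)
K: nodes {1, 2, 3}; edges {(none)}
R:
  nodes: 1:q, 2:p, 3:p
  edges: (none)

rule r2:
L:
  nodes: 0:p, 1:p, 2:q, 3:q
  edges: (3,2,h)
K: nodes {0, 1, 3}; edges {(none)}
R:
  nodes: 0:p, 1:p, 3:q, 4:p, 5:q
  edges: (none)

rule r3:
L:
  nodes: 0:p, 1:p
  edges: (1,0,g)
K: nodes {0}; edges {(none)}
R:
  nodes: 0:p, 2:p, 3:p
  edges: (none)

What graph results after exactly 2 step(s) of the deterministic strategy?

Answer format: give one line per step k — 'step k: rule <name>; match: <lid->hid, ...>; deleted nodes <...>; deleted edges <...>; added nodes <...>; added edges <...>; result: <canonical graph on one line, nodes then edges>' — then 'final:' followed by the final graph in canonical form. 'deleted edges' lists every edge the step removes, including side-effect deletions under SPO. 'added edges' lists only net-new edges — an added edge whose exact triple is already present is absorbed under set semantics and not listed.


step 1: rule r1; match: 0->11, 1->1, 2->0, 3->3; deleted nodes 11; deleted edges (0,11,g); (0,11,h); (8,11,k); (11,1,h); (11,3,g); (11,8,g); (13,11,k); added nodes (none); added edges (none); result: nodes: 0:p, 1:q, 2:q, 3:p, 4:p, 7:q, 8:q, 10:p, 13:q, 14:p edges: (1,4,k); (2,4,g); (4,14,g); (7,4,k); (7,10,h); (10,0,g); (10,4,g); (10,13,k); (13,3,g); (13,8,k)
step 2: rule r3; match: 0->0, 1->10; deleted nodes 10; deleted edges (7,10,h); (10,0,g); (10,4,g); (10,13,k); added nodes 15, 16; added edges (none); result: nodes: 0:p, 1:q, 2:q, 3:p, 4:p, 7:q, 8:q, 13:q, 14:p, 15:p, 16:p edges: (1,4,k); (2,4,g); (4,14,g); (7,4,k); (13,3,g); (13,8,k)
final:
nodes: 0:p, 1:q, 2:q, 3:p, 4:p, 7:q, 8:q, 13:q, 14:p, 15:p, 16:p
edges: (1,4,k); (2,4,g); (4,14,g); (7,4,k); (13,3,g); (13,8,k)
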